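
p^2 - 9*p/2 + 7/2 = (p - 7/2)*(p - 1)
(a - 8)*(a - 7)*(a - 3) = a^3 - 18*a^2 + 101*a - 168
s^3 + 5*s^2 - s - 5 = (s - 1)*(s + 1)*(s + 5)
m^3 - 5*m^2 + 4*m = m*(m - 4)*(m - 1)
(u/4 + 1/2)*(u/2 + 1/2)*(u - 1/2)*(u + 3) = u^4/8 + 11*u^3/16 + u^2 + u/16 - 3/8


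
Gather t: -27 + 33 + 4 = 10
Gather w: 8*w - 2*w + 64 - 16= 6*w + 48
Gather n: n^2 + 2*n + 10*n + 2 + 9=n^2 + 12*n + 11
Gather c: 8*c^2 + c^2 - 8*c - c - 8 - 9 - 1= 9*c^2 - 9*c - 18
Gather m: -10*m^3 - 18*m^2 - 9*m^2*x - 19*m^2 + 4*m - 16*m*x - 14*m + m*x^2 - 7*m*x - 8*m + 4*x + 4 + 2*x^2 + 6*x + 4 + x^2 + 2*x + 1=-10*m^3 + m^2*(-9*x - 37) + m*(x^2 - 23*x - 18) + 3*x^2 + 12*x + 9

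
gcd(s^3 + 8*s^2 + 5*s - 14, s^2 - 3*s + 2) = s - 1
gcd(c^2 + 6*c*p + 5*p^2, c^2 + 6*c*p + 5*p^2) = c^2 + 6*c*p + 5*p^2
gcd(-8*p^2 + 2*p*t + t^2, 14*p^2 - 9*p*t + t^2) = 2*p - t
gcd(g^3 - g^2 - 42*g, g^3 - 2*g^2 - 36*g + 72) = g + 6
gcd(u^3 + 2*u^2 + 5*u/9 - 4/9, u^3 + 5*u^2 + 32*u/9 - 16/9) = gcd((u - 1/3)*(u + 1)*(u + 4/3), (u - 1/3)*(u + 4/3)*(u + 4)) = u^2 + u - 4/9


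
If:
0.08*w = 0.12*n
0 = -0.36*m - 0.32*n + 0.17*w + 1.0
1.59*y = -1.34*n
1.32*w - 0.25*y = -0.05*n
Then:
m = 2.78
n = 0.00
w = 0.00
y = 0.00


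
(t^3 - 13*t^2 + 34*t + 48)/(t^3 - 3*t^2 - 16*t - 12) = (t - 8)/(t + 2)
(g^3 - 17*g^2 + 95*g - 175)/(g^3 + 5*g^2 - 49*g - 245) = (g^2 - 10*g + 25)/(g^2 + 12*g + 35)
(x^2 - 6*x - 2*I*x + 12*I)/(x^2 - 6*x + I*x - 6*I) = (x - 2*I)/(x + I)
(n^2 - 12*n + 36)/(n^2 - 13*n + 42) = (n - 6)/(n - 7)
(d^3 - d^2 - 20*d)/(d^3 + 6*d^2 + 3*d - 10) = d*(d^2 - d - 20)/(d^3 + 6*d^2 + 3*d - 10)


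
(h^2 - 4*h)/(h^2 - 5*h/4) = 4*(h - 4)/(4*h - 5)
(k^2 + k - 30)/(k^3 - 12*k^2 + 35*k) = (k + 6)/(k*(k - 7))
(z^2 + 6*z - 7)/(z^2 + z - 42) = (z - 1)/(z - 6)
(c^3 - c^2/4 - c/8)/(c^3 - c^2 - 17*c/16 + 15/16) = 2*c*(8*c^2 - 2*c - 1)/(16*c^3 - 16*c^2 - 17*c + 15)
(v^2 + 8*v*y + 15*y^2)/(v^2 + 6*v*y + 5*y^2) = (v + 3*y)/(v + y)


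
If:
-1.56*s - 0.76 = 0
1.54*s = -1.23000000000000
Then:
No Solution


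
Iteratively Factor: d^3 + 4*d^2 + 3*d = (d)*(d^2 + 4*d + 3) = d*(d + 3)*(d + 1)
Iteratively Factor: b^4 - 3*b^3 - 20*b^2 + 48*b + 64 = (b - 4)*(b^3 + b^2 - 16*b - 16) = (b - 4)*(b + 1)*(b^2 - 16) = (b - 4)^2*(b + 1)*(b + 4)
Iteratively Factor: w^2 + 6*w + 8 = (w + 4)*(w + 2)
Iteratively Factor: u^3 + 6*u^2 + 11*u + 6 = (u + 1)*(u^2 + 5*u + 6) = (u + 1)*(u + 2)*(u + 3)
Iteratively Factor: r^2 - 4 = (r - 2)*(r + 2)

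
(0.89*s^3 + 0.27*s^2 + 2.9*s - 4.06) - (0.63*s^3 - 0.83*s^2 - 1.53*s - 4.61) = 0.26*s^3 + 1.1*s^2 + 4.43*s + 0.550000000000001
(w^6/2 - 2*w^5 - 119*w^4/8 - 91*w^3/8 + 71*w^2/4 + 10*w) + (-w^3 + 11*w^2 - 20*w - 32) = w^6/2 - 2*w^5 - 119*w^4/8 - 99*w^3/8 + 115*w^2/4 - 10*w - 32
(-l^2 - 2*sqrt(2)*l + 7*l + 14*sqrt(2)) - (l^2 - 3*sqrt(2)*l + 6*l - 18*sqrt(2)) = -2*l^2 + l + sqrt(2)*l + 32*sqrt(2)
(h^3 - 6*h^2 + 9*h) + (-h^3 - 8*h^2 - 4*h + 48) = -14*h^2 + 5*h + 48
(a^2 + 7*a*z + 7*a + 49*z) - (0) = a^2 + 7*a*z + 7*a + 49*z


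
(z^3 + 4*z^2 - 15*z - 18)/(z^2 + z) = z + 3 - 18/z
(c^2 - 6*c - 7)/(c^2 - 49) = (c + 1)/(c + 7)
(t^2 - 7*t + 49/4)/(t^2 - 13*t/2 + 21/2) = (t - 7/2)/(t - 3)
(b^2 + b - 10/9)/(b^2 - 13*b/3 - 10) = (b - 2/3)/(b - 6)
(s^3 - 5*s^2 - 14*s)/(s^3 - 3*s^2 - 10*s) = (s - 7)/(s - 5)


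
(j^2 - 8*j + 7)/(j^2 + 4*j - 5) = (j - 7)/(j + 5)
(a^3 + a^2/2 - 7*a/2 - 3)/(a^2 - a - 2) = a + 3/2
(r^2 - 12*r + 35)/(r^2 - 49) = (r - 5)/(r + 7)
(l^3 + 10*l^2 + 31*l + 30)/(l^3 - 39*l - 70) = (l + 3)/(l - 7)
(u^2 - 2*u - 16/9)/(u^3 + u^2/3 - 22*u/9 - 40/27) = 3*(3*u - 8)/(9*u^2 - 3*u - 20)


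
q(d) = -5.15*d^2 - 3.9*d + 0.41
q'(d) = -10.3*d - 3.9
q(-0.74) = 0.48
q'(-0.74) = 3.72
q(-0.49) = 1.08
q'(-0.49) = 1.15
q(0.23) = -0.76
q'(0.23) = -6.27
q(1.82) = -23.75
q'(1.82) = -22.65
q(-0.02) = 0.49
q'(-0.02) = -3.69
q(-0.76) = 0.40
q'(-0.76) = 3.93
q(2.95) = -55.91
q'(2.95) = -34.28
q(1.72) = -21.53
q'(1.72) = -21.62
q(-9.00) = -381.64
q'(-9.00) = 88.80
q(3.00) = -57.64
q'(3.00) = -34.80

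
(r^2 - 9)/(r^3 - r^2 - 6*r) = (r + 3)/(r*(r + 2))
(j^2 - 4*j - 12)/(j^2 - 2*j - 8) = (j - 6)/(j - 4)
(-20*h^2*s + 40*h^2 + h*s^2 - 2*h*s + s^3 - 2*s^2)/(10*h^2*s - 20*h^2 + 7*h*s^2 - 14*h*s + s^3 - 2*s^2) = (-4*h + s)/(2*h + s)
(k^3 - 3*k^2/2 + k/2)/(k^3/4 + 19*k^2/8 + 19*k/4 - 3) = 4*k*(k - 1)/(k^2 + 10*k + 24)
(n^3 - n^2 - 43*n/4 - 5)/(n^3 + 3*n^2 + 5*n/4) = (n - 4)/n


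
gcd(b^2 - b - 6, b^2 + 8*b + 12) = b + 2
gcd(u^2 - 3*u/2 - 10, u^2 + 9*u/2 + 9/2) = 1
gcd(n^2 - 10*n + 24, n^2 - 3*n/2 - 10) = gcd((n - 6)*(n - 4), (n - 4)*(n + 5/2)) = n - 4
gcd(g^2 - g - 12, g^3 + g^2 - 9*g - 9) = g + 3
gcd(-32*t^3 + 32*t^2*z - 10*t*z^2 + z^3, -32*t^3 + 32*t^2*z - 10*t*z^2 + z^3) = -32*t^3 + 32*t^2*z - 10*t*z^2 + z^3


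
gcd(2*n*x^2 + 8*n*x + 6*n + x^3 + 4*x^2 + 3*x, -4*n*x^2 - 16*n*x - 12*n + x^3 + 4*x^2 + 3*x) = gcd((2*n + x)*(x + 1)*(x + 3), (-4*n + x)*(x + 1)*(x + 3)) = x^2 + 4*x + 3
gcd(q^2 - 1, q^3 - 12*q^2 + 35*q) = 1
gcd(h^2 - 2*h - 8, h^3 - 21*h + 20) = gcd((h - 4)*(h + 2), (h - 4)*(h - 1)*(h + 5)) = h - 4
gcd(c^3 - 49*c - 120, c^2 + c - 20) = c + 5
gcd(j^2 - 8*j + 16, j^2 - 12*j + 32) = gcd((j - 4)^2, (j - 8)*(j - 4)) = j - 4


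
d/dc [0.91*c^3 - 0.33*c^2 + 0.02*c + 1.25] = 2.73*c^2 - 0.66*c + 0.02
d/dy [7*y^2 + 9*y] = 14*y + 9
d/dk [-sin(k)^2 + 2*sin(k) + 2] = 2*(1 - sin(k))*cos(k)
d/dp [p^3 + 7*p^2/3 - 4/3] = p*(9*p + 14)/3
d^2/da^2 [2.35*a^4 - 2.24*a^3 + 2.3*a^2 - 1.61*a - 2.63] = 28.2*a^2 - 13.44*a + 4.6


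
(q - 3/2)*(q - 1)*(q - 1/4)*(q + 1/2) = q^4 - 9*q^3/4 + 3*q^2/4 + 11*q/16 - 3/16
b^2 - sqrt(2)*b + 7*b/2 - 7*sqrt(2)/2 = (b + 7/2)*(b - sqrt(2))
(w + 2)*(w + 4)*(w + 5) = w^3 + 11*w^2 + 38*w + 40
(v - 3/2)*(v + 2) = v^2 + v/2 - 3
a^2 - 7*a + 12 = (a - 4)*(a - 3)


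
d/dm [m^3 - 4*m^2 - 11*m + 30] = 3*m^2 - 8*m - 11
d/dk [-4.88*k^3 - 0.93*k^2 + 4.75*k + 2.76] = -14.64*k^2 - 1.86*k + 4.75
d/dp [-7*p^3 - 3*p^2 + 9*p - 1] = -21*p^2 - 6*p + 9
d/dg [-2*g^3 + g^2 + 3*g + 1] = -6*g^2 + 2*g + 3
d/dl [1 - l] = -1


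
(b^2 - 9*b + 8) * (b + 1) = b^3 - 8*b^2 - b + 8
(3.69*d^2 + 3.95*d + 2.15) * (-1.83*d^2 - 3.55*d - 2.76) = -6.7527*d^4 - 20.328*d^3 - 28.1414*d^2 - 18.5345*d - 5.934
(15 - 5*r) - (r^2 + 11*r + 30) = -r^2 - 16*r - 15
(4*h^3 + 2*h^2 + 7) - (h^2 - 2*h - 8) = 4*h^3 + h^2 + 2*h + 15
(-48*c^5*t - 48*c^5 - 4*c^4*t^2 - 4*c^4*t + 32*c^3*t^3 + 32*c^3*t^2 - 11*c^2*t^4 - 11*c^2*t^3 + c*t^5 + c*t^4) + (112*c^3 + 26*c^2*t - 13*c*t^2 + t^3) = -48*c^5*t - 48*c^5 - 4*c^4*t^2 - 4*c^4*t + 32*c^3*t^3 + 32*c^3*t^2 + 112*c^3 - 11*c^2*t^4 - 11*c^2*t^3 + 26*c^2*t + c*t^5 + c*t^4 - 13*c*t^2 + t^3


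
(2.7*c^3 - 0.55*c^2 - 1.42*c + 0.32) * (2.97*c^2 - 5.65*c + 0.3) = 8.019*c^5 - 16.8885*c^4 - 0.2999*c^3 + 8.8084*c^2 - 2.234*c + 0.096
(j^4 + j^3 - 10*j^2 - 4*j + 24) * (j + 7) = j^5 + 8*j^4 - 3*j^3 - 74*j^2 - 4*j + 168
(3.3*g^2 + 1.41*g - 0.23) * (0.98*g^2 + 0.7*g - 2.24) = 3.234*g^4 + 3.6918*g^3 - 6.6304*g^2 - 3.3194*g + 0.5152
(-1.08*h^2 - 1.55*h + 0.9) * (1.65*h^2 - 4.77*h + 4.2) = -1.782*h^4 + 2.5941*h^3 + 4.3425*h^2 - 10.803*h + 3.78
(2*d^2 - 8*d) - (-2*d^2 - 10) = 4*d^2 - 8*d + 10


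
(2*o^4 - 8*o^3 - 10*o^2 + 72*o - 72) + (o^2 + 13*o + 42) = 2*o^4 - 8*o^3 - 9*o^2 + 85*o - 30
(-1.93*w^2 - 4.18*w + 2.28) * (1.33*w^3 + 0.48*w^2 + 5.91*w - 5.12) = -2.5669*w^5 - 6.4858*w^4 - 10.3803*w^3 - 13.7278*w^2 + 34.8764*w - 11.6736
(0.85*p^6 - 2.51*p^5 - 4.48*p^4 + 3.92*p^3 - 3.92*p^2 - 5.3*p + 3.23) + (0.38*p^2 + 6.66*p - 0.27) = 0.85*p^6 - 2.51*p^5 - 4.48*p^4 + 3.92*p^3 - 3.54*p^2 + 1.36*p + 2.96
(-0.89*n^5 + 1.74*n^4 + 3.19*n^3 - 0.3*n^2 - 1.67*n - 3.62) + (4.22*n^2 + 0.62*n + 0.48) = -0.89*n^5 + 1.74*n^4 + 3.19*n^3 + 3.92*n^2 - 1.05*n - 3.14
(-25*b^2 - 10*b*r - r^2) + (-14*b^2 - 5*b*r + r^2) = -39*b^2 - 15*b*r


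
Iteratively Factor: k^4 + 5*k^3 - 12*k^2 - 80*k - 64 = (k + 4)*(k^3 + k^2 - 16*k - 16) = (k - 4)*(k + 4)*(k^2 + 5*k + 4) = (k - 4)*(k + 1)*(k + 4)*(k + 4)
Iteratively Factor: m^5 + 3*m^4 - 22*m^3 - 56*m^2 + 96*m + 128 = (m + 4)*(m^4 - m^3 - 18*m^2 + 16*m + 32) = (m - 4)*(m + 4)*(m^3 + 3*m^2 - 6*m - 8) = (m - 4)*(m - 2)*(m + 4)*(m^2 + 5*m + 4) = (m - 4)*(m - 2)*(m + 4)^2*(m + 1)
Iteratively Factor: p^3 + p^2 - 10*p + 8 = (p - 2)*(p^2 + 3*p - 4) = (p - 2)*(p - 1)*(p + 4)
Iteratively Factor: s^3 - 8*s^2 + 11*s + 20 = (s - 4)*(s^2 - 4*s - 5) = (s - 4)*(s + 1)*(s - 5)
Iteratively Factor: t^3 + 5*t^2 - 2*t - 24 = (t + 4)*(t^2 + t - 6) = (t - 2)*(t + 4)*(t + 3)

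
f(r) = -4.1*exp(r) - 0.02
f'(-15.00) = 0.00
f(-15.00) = -0.02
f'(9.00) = -33222.64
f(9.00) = -33222.66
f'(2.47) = -48.47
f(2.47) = -48.49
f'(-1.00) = -1.51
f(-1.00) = -1.53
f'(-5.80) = -0.01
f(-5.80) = -0.03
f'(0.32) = -5.65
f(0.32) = -5.67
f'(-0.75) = -1.94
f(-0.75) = -1.96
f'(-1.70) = -0.75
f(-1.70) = -0.77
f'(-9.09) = -0.00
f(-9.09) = -0.02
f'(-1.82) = -0.66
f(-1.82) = -0.68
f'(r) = -4.1*exp(r)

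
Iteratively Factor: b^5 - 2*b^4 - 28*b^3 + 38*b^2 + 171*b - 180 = (b - 1)*(b^4 - b^3 - 29*b^2 + 9*b + 180) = (b - 1)*(b + 3)*(b^3 - 4*b^2 - 17*b + 60) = (b - 3)*(b - 1)*(b + 3)*(b^2 - b - 20) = (b - 5)*(b - 3)*(b - 1)*(b + 3)*(b + 4)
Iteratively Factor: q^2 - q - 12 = (q + 3)*(q - 4)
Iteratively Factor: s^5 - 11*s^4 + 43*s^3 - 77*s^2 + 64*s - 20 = (s - 5)*(s^4 - 6*s^3 + 13*s^2 - 12*s + 4) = (s - 5)*(s - 1)*(s^3 - 5*s^2 + 8*s - 4) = (s - 5)*(s - 2)*(s - 1)*(s^2 - 3*s + 2) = (s - 5)*(s - 2)^2*(s - 1)*(s - 1)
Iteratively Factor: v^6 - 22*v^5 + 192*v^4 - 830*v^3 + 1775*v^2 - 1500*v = (v - 5)*(v^5 - 17*v^4 + 107*v^3 - 295*v^2 + 300*v) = (v - 5)*(v - 3)*(v^4 - 14*v^3 + 65*v^2 - 100*v) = (v - 5)*(v - 4)*(v - 3)*(v^3 - 10*v^2 + 25*v) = (v - 5)^2*(v - 4)*(v - 3)*(v^2 - 5*v) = v*(v - 5)^2*(v - 4)*(v - 3)*(v - 5)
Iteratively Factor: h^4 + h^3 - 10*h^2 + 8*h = (h + 4)*(h^3 - 3*h^2 + 2*h) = h*(h + 4)*(h^2 - 3*h + 2) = h*(h - 1)*(h + 4)*(h - 2)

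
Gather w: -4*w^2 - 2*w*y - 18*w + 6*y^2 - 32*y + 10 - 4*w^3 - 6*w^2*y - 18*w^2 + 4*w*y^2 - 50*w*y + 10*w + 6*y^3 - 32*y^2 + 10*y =-4*w^3 + w^2*(-6*y - 22) + w*(4*y^2 - 52*y - 8) + 6*y^3 - 26*y^2 - 22*y + 10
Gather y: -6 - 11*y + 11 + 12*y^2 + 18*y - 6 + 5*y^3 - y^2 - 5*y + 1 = 5*y^3 + 11*y^2 + 2*y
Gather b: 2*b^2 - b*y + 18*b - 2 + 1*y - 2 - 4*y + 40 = 2*b^2 + b*(18 - y) - 3*y + 36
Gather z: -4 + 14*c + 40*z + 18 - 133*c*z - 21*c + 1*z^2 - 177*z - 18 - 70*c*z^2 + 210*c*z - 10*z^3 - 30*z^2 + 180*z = -7*c - 10*z^3 + z^2*(-70*c - 29) + z*(77*c + 43) - 4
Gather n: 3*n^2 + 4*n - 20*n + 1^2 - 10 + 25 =3*n^2 - 16*n + 16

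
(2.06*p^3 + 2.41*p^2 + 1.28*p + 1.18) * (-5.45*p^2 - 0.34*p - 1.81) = -11.227*p^5 - 13.8349*p^4 - 11.524*p^3 - 11.2283*p^2 - 2.718*p - 2.1358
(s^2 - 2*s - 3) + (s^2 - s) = 2*s^2 - 3*s - 3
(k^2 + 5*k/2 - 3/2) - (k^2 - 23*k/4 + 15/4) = 33*k/4 - 21/4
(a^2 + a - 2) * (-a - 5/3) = -a^3 - 8*a^2/3 + a/3 + 10/3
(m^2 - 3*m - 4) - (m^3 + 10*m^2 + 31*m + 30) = -m^3 - 9*m^2 - 34*m - 34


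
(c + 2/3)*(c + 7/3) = c^2 + 3*c + 14/9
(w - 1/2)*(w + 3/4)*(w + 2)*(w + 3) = w^4 + 21*w^3/4 + 55*w^2/8 - 3*w/8 - 9/4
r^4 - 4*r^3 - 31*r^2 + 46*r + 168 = (r - 7)*(r - 3)*(r + 2)*(r + 4)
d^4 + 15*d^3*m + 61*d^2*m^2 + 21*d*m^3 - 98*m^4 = (d - m)*(d + 2*m)*(d + 7*m)^2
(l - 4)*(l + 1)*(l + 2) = l^3 - l^2 - 10*l - 8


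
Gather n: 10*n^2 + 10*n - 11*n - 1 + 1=10*n^2 - n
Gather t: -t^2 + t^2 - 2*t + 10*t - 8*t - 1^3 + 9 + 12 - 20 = 0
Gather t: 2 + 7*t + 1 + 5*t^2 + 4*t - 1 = 5*t^2 + 11*t + 2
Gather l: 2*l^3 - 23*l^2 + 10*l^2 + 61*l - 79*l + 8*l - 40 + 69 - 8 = 2*l^3 - 13*l^2 - 10*l + 21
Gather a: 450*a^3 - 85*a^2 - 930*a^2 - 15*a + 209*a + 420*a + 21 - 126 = 450*a^3 - 1015*a^2 + 614*a - 105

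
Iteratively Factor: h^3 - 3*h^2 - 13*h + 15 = (h - 1)*(h^2 - 2*h - 15) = (h - 5)*(h - 1)*(h + 3)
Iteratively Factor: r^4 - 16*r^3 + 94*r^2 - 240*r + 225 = (r - 5)*(r^3 - 11*r^2 + 39*r - 45) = (r - 5)*(r - 3)*(r^2 - 8*r + 15) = (r - 5)^2*(r - 3)*(r - 3)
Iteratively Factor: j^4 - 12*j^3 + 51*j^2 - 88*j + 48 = (j - 4)*(j^3 - 8*j^2 + 19*j - 12) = (j - 4)*(j - 1)*(j^2 - 7*j + 12) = (j - 4)*(j - 3)*(j - 1)*(j - 4)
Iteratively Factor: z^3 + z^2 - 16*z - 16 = (z + 4)*(z^2 - 3*z - 4) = (z - 4)*(z + 4)*(z + 1)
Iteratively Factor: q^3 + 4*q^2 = (q + 4)*(q^2) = q*(q + 4)*(q)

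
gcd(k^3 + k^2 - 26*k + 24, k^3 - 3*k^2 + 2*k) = k - 1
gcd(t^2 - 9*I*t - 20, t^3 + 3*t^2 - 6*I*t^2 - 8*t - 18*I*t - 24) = t - 4*I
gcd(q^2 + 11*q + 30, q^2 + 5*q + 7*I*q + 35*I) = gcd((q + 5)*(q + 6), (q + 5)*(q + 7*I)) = q + 5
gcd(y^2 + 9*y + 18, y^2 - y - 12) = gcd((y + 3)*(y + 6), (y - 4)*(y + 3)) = y + 3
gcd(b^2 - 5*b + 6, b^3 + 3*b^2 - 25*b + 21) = b - 3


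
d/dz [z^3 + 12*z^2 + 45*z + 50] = 3*z^2 + 24*z + 45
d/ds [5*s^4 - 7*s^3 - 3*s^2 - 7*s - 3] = 20*s^3 - 21*s^2 - 6*s - 7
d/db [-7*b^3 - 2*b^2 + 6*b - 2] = -21*b^2 - 4*b + 6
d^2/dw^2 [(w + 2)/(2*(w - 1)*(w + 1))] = (w^3 + 6*w^2 + 3*w + 2)/(w^6 - 3*w^4 + 3*w^2 - 1)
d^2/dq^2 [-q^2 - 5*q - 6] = -2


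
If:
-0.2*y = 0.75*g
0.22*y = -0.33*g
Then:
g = 0.00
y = 0.00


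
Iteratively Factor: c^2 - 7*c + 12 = (c - 4)*(c - 3)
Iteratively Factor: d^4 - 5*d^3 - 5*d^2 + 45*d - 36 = (d - 1)*(d^3 - 4*d^2 - 9*d + 36) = (d - 4)*(d - 1)*(d^2 - 9) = (d - 4)*(d - 1)*(d + 3)*(d - 3)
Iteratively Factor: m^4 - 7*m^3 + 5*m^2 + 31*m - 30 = (m - 5)*(m^3 - 2*m^2 - 5*m + 6) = (m - 5)*(m - 1)*(m^2 - m - 6) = (m - 5)*(m - 1)*(m + 2)*(m - 3)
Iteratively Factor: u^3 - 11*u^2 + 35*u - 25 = (u - 1)*(u^2 - 10*u + 25) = (u - 5)*(u - 1)*(u - 5)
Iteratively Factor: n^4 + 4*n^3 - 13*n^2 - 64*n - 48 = (n + 4)*(n^3 - 13*n - 12) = (n + 1)*(n + 4)*(n^2 - n - 12) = (n + 1)*(n + 3)*(n + 4)*(n - 4)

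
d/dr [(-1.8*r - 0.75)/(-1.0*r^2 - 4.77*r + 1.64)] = (1.8*r^2 + 8.586*r - (1.8*r + 0.75)*(2.0*r + 4.77) - 2.952)/(1.0*r^2 + 4.77*r - 1.64)^2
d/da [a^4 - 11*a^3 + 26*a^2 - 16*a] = 4*a^3 - 33*a^2 + 52*a - 16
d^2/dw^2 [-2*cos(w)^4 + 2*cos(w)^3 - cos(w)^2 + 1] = 32*sin(w)^4 - 44*sin(w)^2 - 3*cos(w)/2 - 9*cos(3*w)/2 + 10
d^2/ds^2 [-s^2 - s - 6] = -2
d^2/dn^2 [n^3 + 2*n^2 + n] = 6*n + 4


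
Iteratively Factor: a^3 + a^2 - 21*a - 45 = (a + 3)*(a^2 - 2*a - 15) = (a + 3)^2*(a - 5)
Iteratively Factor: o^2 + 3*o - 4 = (o - 1)*(o + 4)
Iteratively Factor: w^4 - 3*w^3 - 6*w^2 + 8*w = (w - 4)*(w^3 + w^2 - 2*w) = (w - 4)*(w + 2)*(w^2 - w) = w*(w - 4)*(w + 2)*(w - 1)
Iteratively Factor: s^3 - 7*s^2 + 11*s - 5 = (s - 5)*(s^2 - 2*s + 1) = (s - 5)*(s - 1)*(s - 1)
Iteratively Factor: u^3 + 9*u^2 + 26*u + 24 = (u + 2)*(u^2 + 7*u + 12) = (u + 2)*(u + 4)*(u + 3)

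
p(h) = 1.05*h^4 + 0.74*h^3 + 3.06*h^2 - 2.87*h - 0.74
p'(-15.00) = -13770.17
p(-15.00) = 51389.56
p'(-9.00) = -2939.93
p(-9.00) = 6622.54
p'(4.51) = 455.17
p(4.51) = 550.85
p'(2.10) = 58.67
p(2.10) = 34.00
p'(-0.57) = -6.41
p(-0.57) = 1.86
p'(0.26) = -1.05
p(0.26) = -1.26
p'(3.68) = 259.03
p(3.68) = 259.58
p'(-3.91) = -243.92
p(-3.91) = 258.44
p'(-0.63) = -6.89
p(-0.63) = 2.26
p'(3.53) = 231.14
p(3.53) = 222.85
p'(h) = 4.2*h^3 + 2.22*h^2 + 6.12*h - 2.87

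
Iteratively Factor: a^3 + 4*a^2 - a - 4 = (a + 4)*(a^2 - 1) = (a + 1)*(a + 4)*(a - 1)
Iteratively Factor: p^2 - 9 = (p + 3)*(p - 3)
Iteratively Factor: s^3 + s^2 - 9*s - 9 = (s - 3)*(s^2 + 4*s + 3) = (s - 3)*(s + 1)*(s + 3)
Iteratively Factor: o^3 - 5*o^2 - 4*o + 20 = (o + 2)*(o^2 - 7*o + 10) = (o - 2)*(o + 2)*(o - 5)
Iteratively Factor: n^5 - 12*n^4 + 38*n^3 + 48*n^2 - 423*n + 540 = (n - 3)*(n^4 - 9*n^3 + 11*n^2 + 81*n - 180) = (n - 3)*(n + 3)*(n^3 - 12*n^2 + 47*n - 60) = (n - 3)^2*(n + 3)*(n^2 - 9*n + 20) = (n - 5)*(n - 3)^2*(n + 3)*(n - 4)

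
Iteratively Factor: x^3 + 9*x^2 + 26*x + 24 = (x + 3)*(x^2 + 6*x + 8) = (x + 2)*(x + 3)*(x + 4)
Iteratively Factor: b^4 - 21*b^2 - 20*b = (b - 5)*(b^3 + 5*b^2 + 4*b) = b*(b - 5)*(b^2 + 5*b + 4) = b*(b - 5)*(b + 4)*(b + 1)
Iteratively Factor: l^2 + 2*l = (l)*(l + 2)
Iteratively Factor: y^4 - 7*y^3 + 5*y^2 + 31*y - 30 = (y + 2)*(y^3 - 9*y^2 + 23*y - 15) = (y - 3)*(y + 2)*(y^2 - 6*y + 5) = (y - 5)*(y - 3)*(y + 2)*(y - 1)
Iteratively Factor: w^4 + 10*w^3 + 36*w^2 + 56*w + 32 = (w + 2)*(w^3 + 8*w^2 + 20*w + 16) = (w + 2)^2*(w^2 + 6*w + 8) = (w + 2)^2*(w + 4)*(w + 2)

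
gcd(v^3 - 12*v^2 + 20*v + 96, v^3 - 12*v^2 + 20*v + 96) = v^3 - 12*v^2 + 20*v + 96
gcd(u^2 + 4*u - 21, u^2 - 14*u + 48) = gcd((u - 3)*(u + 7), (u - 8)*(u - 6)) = 1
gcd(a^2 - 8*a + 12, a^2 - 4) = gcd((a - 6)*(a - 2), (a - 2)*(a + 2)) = a - 2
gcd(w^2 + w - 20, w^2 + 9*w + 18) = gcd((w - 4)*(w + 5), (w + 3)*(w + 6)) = 1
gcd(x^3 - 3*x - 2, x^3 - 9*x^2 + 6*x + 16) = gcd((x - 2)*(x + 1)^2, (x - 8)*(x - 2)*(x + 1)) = x^2 - x - 2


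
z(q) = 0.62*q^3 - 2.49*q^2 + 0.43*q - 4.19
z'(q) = 1.86*q^2 - 4.98*q + 0.43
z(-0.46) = -4.98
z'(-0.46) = 3.11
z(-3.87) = -79.08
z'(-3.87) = 47.56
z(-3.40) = -58.80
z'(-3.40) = 38.86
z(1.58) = -7.28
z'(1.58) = -2.80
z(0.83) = -5.19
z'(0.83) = -2.42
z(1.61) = -7.36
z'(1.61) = -2.77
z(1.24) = -6.30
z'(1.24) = -2.89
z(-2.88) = -40.89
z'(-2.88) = 30.20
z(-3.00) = -44.63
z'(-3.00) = 32.11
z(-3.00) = -44.63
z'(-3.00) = 32.11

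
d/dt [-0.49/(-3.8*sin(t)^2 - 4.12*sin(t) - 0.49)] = -(3.724*sin(t) + 2.0188)*cos(t)/(3.8*sin(t)^2 + 4.12*sin(t) + 0.49)^2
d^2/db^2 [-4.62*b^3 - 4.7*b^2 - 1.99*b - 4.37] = -27.72*b - 9.4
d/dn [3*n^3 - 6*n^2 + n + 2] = 9*n^2 - 12*n + 1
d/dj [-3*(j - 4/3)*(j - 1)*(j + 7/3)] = 37/3 - 9*j^2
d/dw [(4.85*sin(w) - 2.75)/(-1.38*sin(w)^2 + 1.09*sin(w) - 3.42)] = (6.693*sin(w)^2 - 7.59*sin(w) - 13.5895)*cos(w)/(1.9044*sin(w)^4 - 3.0084*sin(w)^3 + 10.6273*sin(w)^2 - 7.4556*sin(w) + 11.6964)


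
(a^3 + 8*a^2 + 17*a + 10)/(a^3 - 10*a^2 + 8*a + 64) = (a^2 + 6*a + 5)/(a^2 - 12*a + 32)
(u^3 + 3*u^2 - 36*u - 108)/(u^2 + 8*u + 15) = (u^2 - 36)/(u + 5)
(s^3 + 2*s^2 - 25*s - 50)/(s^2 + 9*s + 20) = (s^2 - 3*s - 10)/(s + 4)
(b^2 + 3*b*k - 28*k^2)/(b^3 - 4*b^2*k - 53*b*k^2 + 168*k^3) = (b - 4*k)/(b^2 - 11*b*k + 24*k^2)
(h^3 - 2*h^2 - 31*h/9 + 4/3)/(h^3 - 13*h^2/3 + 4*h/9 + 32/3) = (3*h - 1)/(3*h - 8)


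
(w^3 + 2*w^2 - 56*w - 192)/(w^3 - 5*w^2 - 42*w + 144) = (w + 4)/(w - 3)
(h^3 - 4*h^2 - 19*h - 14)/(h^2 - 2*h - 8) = (h^2 - 6*h - 7)/(h - 4)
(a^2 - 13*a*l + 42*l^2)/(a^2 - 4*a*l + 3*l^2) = (a^2 - 13*a*l + 42*l^2)/(a^2 - 4*a*l + 3*l^2)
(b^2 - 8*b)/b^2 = (b - 8)/b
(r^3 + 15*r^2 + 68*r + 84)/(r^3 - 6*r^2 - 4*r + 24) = (r^2 + 13*r + 42)/(r^2 - 8*r + 12)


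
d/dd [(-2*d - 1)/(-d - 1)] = (d + 1)^(-2)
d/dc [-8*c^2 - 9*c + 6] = -16*c - 9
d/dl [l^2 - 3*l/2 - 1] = 2*l - 3/2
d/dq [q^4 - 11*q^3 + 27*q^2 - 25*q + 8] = 4*q^3 - 33*q^2 + 54*q - 25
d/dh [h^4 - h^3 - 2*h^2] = h*(4*h^2 - 3*h - 4)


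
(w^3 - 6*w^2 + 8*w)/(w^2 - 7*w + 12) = w*(w - 2)/(w - 3)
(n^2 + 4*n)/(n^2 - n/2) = 2*(n + 4)/(2*n - 1)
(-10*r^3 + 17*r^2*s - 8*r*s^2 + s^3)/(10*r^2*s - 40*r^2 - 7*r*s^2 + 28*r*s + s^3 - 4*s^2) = (-r + s)/(s - 4)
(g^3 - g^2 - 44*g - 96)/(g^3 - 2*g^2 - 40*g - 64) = (g + 3)/(g + 2)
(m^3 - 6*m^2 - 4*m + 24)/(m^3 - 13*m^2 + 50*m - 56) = (m^2 - 4*m - 12)/(m^2 - 11*m + 28)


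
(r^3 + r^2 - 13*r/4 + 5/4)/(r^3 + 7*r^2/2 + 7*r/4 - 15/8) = 2*(r - 1)/(2*r + 3)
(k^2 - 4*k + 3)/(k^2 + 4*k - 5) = (k - 3)/(k + 5)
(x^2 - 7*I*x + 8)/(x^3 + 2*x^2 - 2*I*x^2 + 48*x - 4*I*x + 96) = (x + I)/(x^2 + x*(2 + 6*I) + 12*I)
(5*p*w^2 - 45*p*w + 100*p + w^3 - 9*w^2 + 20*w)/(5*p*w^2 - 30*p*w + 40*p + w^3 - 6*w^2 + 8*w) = (w - 5)/(w - 2)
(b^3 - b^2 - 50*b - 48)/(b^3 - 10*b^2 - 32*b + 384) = (b + 1)/(b - 8)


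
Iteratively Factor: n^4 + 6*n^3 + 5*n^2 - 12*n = (n - 1)*(n^3 + 7*n^2 + 12*n) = (n - 1)*(n + 4)*(n^2 + 3*n) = (n - 1)*(n + 3)*(n + 4)*(n)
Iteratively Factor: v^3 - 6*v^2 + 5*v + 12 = (v - 3)*(v^2 - 3*v - 4) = (v - 4)*(v - 3)*(v + 1)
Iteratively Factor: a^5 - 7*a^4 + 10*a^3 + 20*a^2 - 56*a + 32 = (a - 4)*(a^4 - 3*a^3 - 2*a^2 + 12*a - 8) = (a - 4)*(a - 2)*(a^3 - a^2 - 4*a + 4) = (a - 4)*(a - 2)*(a - 1)*(a^2 - 4) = (a - 4)*(a - 2)^2*(a - 1)*(a + 2)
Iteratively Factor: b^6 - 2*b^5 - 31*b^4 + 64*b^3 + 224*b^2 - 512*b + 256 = (b - 4)*(b^5 + 2*b^4 - 23*b^3 - 28*b^2 + 112*b - 64) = (b - 4)*(b + 4)*(b^4 - 2*b^3 - 15*b^2 + 32*b - 16) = (b - 4)*(b + 4)^2*(b^3 - 6*b^2 + 9*b - 4) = (b - 4)*(b - 1)*(b + 4)^2*(b^2 - 5*b + 4) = (b - 4)*(b - 1)^2*(b + 4)^2*(b - 4)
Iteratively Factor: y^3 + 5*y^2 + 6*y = (y + 2)*(y^2 + 3*y) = (y + 2)*(y + 3)*(y)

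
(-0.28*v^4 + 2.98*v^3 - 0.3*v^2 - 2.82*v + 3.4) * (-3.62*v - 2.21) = 1.0136*v^5 - 10.1688*v^4 - 5.4998*v^3 + 10.8714*v^2 - 6.0758*v - 7.514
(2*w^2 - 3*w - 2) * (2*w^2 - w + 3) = 4*w^4 - 8*w^3 + 5*w^2 - 7*w - 6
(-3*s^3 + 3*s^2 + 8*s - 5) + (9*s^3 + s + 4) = 6*s^3 + 3*s^2 + 9*s - 1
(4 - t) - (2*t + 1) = 3 - 3*t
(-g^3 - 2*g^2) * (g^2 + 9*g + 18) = -g^5 - 11*g^4 - 36*g^3 - 36*g^2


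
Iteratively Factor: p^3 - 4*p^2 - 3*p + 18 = (p - 3)*(p^2 - p - 6) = (p - 3)*(p + 2)*(p - 3)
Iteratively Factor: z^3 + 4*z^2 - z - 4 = (z + 4)*(z^2 - 1) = (z + 1)*(z + 4)*(z - 1)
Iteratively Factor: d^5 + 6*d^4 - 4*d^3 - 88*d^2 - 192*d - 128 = (d - 4)*(d^4 + 10*d^3 + 36*d^2 + 56*d + 32) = (d - 4)*(d + 2)*(d^3 + 8*d^2 + 20*d + 16) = (d - 4)*(d + 2)*(d + 4)*(d^2 + 4*d + 4) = (d - 4)*(d + 2)^2*(d + 4)*(d + 2)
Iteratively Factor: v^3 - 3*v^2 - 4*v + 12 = (v - 2)*(v^2 - v - 6) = (v - 3)*(v - 2)*(v + 2)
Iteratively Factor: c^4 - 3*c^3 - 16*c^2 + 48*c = (c - 4)*(c^3 + c^2 - 12*c) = (c - 4)*(c + 4)*(c^2 - 3*c) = (c - 4)*(c - 3)*(c + 4)*(c)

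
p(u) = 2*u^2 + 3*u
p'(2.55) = 13.20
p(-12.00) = 252.00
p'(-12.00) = -45.00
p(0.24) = 0.84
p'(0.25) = 4.00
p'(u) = 4*u + 3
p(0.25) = 0.88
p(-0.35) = -0.80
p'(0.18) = 3.72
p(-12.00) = 252.00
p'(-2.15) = -5.60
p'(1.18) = 7.72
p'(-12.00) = -45.00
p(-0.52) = -1.02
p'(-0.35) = 1.60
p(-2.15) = 2.80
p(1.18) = 6.32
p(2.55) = 20.66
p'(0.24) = 3.96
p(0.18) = 0.60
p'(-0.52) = 0.92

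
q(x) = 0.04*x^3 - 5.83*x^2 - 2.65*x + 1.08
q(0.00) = 1.08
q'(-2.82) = 31.19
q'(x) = 0.12*x^2 - 11.66*x - 2.65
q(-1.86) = -14.42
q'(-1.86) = 19.45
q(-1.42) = -7.03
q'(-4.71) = 54.93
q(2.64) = -45.81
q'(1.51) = -19.98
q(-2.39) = -26.43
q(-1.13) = -3.43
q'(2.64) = -32.60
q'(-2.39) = 25.90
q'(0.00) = -2.65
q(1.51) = -16.08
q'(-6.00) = 71.63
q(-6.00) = -201.54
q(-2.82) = -38.71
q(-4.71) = -119.95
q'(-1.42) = 14.15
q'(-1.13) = 10.68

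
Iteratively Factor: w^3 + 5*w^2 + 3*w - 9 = (w + 3)*(w^2 + 2*w - 3) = (w - 1)*(w + 3)*(w + 3)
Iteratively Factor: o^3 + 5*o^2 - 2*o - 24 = (o + 3)*(o^2 + 2*o - 8) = (o - 2)*(o + 3)*(o + 4)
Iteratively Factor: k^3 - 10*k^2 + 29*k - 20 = (k - 5)*(k^2 - 5*k + 4) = (k - 5)*(k - 1)*(k - 4)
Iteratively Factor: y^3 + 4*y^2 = (y + 4)*(y^2) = y*(y + 4)*(y)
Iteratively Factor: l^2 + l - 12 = (l - 3)*(l + 4)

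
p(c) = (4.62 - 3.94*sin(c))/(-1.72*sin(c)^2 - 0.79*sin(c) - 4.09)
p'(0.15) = 1.21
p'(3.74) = -0.41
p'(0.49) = 0.97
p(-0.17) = -1.32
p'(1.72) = -0.10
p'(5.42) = 0.12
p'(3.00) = -1.21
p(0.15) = -0.95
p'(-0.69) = 0.29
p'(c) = (4.62 - 3.94*sin(c))*(3.44*sin(c)*cos(c) + 0.79*cos(c))/(-1.72*sin(c)^2 - 0.79*sin(c) - 4.09)^2 - 3.94*cos(c)/(-1.72*sin(c)^2 - 0.79*sin(c) - 4.09)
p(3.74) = -1.63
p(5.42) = -1.70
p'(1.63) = -0.04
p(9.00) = -0.64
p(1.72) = -0.11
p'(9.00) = -1.03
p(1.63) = -0.10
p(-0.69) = -1.66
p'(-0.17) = 1.04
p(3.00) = -0.96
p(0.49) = -0.57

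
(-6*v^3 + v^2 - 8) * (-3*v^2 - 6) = 18*v^5 - 3*v^4 + 36*v^3 + 18*v^2 + 48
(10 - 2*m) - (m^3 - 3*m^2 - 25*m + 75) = -m^3 + 3*m^2 + 23*m - 65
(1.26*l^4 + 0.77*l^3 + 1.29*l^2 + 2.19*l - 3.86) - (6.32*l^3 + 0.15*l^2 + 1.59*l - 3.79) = 1.26*l^4 - 5.55*l^3 + 1.14*l^2 + 0.6*l - 0.0699999999999998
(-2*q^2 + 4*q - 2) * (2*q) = -4*q^3 + 8*q^2 - 4*q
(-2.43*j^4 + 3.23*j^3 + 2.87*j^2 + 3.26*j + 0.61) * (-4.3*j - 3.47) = 10.449*j^5 - 5.4569*j^4 - 23.5491*j^3 - 23.9769*j^2 - 13.9352*j - 2.1167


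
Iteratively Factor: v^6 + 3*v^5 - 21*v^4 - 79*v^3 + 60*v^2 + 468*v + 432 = (v + 3)*(v^5 - 21*v^3 - 16*v^2 + 108*v + 144) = (v + 3)^2*(v^4 - 3*v^3 - 12*v^2 + 20*v + 48) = (v - 3)*(v + 3)^2*(v^3 - 12*v - 16) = (v - 3)*(v + 2)*(v + 3)^2*(v^2 - 2*v - 8) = (v - 4)*(v - 3)*(v + 2)*(v + 3)^2*(v + 2)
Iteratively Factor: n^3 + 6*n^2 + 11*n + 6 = (n + 1)*(n^2 + 5*n + 6) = (n + 1)*(n + 2)*(n + 3)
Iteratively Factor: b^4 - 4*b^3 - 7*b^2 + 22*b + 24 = (b - 3)*(b^3 - b^2 - 10*b - 8) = (b - 3)*(b + 1)*(b^2 - 2*b - 8) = (b - 4)*(b - 3)*(b + 1)*(b + 2)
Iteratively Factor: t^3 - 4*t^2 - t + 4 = (t - 4)*(t^2 - 1) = (t - 4)*(t - 1)*(t + 1)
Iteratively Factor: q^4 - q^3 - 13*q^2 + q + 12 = (q - 1)*(q^3 - 13*q - 12) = (q - 4)*(q - 1)*(q^2 + 4*q + 3) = (q - 4)*(q - 1)*(q + 1)*(q + 3)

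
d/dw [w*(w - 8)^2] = (w - 8)*(3*w - 8)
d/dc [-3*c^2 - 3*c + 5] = -6*c - 3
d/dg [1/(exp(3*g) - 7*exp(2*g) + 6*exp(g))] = (-3*exp(2*g) + 14*exp(g) - 6)*exp(-g)/(exp(2*g) - 7*exp(g) + 6)^2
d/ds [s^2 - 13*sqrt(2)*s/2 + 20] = 2*s - 13*sqrt(2)/2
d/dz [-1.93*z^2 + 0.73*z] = 0.73 - 3.86*z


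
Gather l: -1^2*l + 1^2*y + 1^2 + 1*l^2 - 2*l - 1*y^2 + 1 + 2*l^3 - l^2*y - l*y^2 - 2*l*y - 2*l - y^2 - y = 2*l^3 + l^2*(1 - y) + l*(-y^2 - 2*y - 5) - 2*y^2 + 2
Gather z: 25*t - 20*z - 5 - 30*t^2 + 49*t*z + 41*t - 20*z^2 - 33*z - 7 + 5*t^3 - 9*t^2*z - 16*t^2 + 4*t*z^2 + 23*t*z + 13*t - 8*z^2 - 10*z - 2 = 5*t^3 - 46*t^2 + 79*t + z^2*(4*t - 28) + z*(-9*t^2 + 72*t - 63) - 14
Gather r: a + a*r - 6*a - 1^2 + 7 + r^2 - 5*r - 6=-5*a + r^2 + r*(a - 5)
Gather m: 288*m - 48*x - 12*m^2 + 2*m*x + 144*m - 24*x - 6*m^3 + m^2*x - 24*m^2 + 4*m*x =-6*m^3 + m^2*(x - 36) + m*(6*x + 432) - 72*x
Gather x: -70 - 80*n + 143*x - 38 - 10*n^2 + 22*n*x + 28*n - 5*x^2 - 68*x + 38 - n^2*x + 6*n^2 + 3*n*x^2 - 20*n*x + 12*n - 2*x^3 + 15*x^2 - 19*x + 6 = -4*n^2 - 40*n - 2*x^3 + x^2*(3*n + 10) + x*(-n^2 + 2*n + 56) - 64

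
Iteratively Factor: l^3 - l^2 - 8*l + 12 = (l - 2)*(l^2 + l - 6) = (l - 2)^2*(l + 3)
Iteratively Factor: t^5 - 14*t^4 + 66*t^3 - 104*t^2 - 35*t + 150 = (t - 2)*(t^4 - 12*t^3 + 42*t^2 - 20*t - 75) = (t - 2)*(t + 1)*(t^3 - 13*t^2 + 55*t - 75) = (t - 5)*(t - 2)*(t + 1)*(t^2 - 8*t + 15) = (t - 5)*(t - 3)*(t - 2)*(t + 1)*(t - 5)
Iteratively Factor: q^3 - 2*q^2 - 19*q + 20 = (q + 4)*(q^2 - 6*q + 5) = (q - 5)*(q + 4)*(q - 1)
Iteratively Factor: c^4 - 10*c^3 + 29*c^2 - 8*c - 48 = (c - 4)*(c^3 - 6*c^2 + 5*c + 12) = (c - 4)*(c - 3)*(c^2 - 3*c - 4) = (c - 4)*(c - 3)*(c + 1)*(c - 4)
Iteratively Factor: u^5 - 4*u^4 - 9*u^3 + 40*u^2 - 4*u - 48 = (u - 2)*(u^4 - 2*u^3 - 13*u^2 + 14*u + 24) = (u - 2)*(u + 3)*(u^3 - 5*u^2 + 2*u + 8) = (u - 2)^2*(u + 3)*(u^2 - 3*u - 4) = (u - 2)^2*(u + 1)*(u + 3)*(u - 4)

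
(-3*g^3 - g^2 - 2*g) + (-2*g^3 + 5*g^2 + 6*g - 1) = -5*g^3 + 4*g^2 + 4*g - 1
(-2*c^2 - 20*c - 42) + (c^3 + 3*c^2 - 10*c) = c^3 + c^2 - 30*c - 42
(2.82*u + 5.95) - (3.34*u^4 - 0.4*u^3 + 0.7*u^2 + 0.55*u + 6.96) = -3.34*u^4 + 0.4*u^3 - 0.7*u^2 + 2.27*u - 1.01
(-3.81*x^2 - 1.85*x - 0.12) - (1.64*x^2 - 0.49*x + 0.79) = -5.45*x^2 - 1.36*x - 0.91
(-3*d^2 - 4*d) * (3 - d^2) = 3*d^4 + 4*d^3 - 9*d^2 - 12*d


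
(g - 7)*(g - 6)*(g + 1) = g^3 - 12*g^2 + 29*g + 42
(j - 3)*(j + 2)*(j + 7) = j^3 + 6*j^2 - 13*j - 42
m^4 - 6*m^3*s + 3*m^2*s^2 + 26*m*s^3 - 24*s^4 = (m - 4*s)*(m - 3*s)*(m - s)*(m + 2*s)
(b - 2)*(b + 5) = b^2 + 3*b - 10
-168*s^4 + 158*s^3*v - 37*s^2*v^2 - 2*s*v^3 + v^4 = (-4*s + v)*(-3*s + v)*(-2*s + v)*(7*s + v)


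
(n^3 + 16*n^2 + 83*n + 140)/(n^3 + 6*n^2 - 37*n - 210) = (n + 4)/(n - 6)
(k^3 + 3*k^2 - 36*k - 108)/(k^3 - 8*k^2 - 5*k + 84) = (k^2 - 36)/(k^2 - 11*k + 28)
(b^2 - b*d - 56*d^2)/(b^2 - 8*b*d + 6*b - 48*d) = (b + 7*d)/(b + 6)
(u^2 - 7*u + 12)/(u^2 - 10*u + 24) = (u - 3)/(u - 6)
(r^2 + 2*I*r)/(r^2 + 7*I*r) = (r + 2*I)/(r + 7*I)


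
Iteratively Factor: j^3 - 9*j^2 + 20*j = (j - 5)*(j^2 - 4*j) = (j - 5)*(j - 4)*(j)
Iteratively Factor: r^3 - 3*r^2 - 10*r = (r - 5)*(r^2 + 2*r) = (r - 5)*(r + 2)*(r)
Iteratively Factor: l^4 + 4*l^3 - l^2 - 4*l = (l + 4)*(l^3 - l) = l*(l + 4)*(l^2 - 1) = l*(l - 1)*(l + 4)*(l + 1)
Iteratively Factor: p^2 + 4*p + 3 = (p + 1)*(p + 3)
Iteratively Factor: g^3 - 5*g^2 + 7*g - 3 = (g - 3)*(g^2 - 2*g + 1) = (g - 3)*(g - 1)*(g - 1)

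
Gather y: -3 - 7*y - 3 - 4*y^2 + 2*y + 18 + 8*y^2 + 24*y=4*y^2 + 19*y + 12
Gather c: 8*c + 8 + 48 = 8*c + 56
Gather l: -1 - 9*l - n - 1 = -9*l - n - 2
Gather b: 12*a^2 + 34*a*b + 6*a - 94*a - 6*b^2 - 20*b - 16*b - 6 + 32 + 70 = 12*a^2 - 88*a - 6*b^2 + b*(34*a - 36) + 96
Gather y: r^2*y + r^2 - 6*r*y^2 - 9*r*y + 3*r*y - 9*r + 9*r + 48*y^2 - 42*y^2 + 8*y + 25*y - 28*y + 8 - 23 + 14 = r^2 + y^2*(6 - 6*r) + y*(r^2 - 6*r + 5) - 1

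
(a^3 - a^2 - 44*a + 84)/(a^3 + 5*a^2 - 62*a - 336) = (a^2 - 8*a + 12)/(a^2 - 2*a - 48)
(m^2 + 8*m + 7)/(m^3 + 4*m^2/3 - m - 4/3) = 3*(m + 7)/(3*m^2 + m - 4)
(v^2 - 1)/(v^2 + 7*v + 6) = (v - 1)/(v + 6)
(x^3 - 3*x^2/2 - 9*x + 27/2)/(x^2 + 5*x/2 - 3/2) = (2*x^2 - 9*x + 9)/(2*x - 1)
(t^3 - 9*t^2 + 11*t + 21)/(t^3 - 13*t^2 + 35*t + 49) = (t - 3)/(t - 7)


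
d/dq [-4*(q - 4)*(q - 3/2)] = 22 - 8*q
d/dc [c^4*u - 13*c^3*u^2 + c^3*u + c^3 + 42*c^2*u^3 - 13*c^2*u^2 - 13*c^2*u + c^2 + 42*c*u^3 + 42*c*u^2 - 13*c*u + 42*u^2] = 4*c^3*u - 39*c^2*u^2 + 3*c^2*u + 3*c^2 + 84*c*u^3 - 26*c*u^2 - 26*c*u + 2*c + 42*u^3 + 42*u^2 - 13*u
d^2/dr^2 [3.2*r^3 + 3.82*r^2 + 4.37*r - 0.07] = 19.2*r + 7.64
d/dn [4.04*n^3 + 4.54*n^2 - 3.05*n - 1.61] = 12.12*n^2 + 9.08*n - 3.05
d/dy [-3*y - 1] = -3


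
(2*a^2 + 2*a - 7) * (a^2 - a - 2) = 2*a^4 - 13*a^2 + 3*a + 14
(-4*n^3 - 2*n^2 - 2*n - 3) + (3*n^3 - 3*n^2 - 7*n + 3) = -n^3 - 5*n^2 - 9*n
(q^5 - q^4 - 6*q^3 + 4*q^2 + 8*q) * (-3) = -3*q^5 + 3*q^4 + 18*q^3 - 12*q^2 - 24*q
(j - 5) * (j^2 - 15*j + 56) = j^3 - 20*j^2 + 131*j - 280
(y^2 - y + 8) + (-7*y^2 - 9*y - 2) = -6*y^2 - 10*y + 6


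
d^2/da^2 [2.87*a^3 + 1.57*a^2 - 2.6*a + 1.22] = 17.22*a + 3.14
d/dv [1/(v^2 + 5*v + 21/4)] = 16*(-2*v - 5)/(4*v^2 + 20*v + 21)^2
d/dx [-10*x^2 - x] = -20*x - 1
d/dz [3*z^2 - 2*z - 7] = 6*z - 2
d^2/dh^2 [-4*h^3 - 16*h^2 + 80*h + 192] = -24*h - 32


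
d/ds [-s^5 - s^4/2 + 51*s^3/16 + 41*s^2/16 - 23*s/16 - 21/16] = -5*s^4 - 2*s^3 + 153*s^2/16 + 41*s/8 - 23/16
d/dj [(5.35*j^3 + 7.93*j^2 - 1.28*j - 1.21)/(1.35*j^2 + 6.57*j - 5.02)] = (7.2225*j^4 + 70.299*j^3 - 26.7429*j^2 - 76.3502*j + 14.3753)/(1.8225*j^4 + 17.739*j^3 + 29.6109*j^2 - 65.9628*j + 25.2004)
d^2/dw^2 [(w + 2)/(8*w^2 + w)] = 4*(32*w^3 + 192*w^2 + 24*w + 1)/(w^3*(512*w^3 + 192*w^2 + 24*w + 1))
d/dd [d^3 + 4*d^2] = d*(3*d + 8)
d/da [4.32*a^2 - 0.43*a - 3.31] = 8.64*a - 0.43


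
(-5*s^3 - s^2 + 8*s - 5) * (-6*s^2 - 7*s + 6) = 30*s^5 + 41*s^4 - 71*s^3 - 32*s^2 + 83*s - 30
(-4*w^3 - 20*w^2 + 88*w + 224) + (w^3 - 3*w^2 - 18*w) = -3*w^3 - 23*w^2 + 70*w + 224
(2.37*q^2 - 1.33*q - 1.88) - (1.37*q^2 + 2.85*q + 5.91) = 1.0*q^2 - 4.18*q - 7.79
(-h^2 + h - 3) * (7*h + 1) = -7*h^3 + 6*h^2 - 20*h - 3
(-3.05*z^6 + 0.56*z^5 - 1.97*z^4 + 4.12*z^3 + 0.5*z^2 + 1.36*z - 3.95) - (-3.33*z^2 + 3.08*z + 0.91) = -3.05*z^6 + 0.56*z^5 - 1.97*z^4 + 4.12*z^3 + 3.83*z^2 - 1.72*z - 4.86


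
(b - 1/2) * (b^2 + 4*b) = b^3 + 7*b^2/2 - 2*b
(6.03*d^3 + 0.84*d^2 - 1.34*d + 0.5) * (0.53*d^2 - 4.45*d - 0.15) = 3.1959*d^5 - 26.3883*d^4 - 5.3527*d^3 + 6.102*d^2 - 2.024*d - 0.075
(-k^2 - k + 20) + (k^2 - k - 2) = 18 - 2*k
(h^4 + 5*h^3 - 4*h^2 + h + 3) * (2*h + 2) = 2*h^5 + 12*h^4 + 2*h^3 - 6*h^2 + 8*h + 6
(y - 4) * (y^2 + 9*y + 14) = y^3 + 5*y^2 - 22*y - 56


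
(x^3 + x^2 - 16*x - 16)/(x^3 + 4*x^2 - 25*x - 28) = (x + 4)/(x + 7)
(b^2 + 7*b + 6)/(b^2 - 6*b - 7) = (b + 6)/(b - 7)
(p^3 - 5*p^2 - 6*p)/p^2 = p - 5 - 6/p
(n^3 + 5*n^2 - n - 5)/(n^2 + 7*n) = (n^3 + 5*n^2 - n - 5)/(n*(n + 7))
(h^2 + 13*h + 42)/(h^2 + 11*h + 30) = (h + 7)/(h + 5)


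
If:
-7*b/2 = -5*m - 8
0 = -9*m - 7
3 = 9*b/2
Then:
No Solution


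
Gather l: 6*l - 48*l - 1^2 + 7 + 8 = 14 - 42*l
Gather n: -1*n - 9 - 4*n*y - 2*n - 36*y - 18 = n*(-4*y - 3) - 36*y - 27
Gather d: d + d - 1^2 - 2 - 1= 2*d - 4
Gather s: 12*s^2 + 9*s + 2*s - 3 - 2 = 12*s^2 + 11*s - 5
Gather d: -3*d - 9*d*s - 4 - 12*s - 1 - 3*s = d*(-9*s - 3) - 15*s - 5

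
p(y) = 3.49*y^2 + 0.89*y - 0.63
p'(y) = 6.98*y + 0.89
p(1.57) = 9.37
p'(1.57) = 11.85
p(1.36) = 7.04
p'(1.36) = 10.38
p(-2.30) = 15.79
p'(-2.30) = -15.16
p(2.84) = 30.05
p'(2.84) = 20.71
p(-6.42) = 137.50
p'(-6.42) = -43.92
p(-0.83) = 1.04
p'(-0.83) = -4.90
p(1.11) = 4.66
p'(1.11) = 8.64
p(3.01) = 33.67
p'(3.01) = 21.90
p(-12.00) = 491.25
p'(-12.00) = -82.87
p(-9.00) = 274.05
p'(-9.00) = -61.93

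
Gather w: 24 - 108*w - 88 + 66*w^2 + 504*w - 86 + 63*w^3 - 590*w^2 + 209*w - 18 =63*w^3 - 524*w^2 + 605*w - 168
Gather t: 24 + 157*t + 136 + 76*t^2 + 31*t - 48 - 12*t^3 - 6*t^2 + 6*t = -12*t^3 + 70*t^2 + 194*t + 112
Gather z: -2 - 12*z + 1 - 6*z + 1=-18*z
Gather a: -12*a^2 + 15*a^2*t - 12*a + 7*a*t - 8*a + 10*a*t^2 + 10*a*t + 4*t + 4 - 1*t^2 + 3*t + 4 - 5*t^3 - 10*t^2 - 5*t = a^2*(15*t - 12) + a*(10*t^2 + 17*t - 20) - 5*t^3 - 11*t^2 + 2*t + 8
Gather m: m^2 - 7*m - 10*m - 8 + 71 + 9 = m^2 - 17*m + 72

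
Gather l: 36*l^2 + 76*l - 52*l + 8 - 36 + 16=36*l^2 + 24*l - 12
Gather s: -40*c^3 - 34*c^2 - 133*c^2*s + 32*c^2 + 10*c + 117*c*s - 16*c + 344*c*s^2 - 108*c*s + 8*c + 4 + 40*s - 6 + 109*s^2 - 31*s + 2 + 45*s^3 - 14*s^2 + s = -40*c^3 - 2*c^2 + 2*c + 45*s^3 + s^2*(344*c + 95) + s*(-133*c^2 + 9*c + 10)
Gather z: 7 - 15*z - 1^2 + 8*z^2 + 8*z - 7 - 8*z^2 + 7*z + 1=0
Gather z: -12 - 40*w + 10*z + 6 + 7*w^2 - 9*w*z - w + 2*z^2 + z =7*w^2 - 41*w + 2*z^2 + z*(11 - 9*w) - 6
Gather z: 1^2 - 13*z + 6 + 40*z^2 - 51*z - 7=40*z^2 - 64*z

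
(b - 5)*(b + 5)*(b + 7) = b^3 + 7*b^2 - 25*b - 175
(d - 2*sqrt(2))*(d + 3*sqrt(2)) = d^2 + sqrt(2)*d - 12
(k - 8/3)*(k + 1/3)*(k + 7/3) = k^3 - 19*k/3 - 56/27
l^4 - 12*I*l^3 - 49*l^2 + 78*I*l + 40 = (l - 5*I)*(l - 4*I)*(l - 2*I)*(l - I)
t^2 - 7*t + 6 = (t - 6)*(t - 1)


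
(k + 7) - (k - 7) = 14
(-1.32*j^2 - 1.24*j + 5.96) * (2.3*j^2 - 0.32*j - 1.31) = -3.036*j^4 - 2.4296*j^3 + 15.834*j^2 - 0.2828*j - 7.8076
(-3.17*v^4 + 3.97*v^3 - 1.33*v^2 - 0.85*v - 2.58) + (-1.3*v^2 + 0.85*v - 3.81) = -3.17*v^4 + 3.97*v^3 - 2.63*v^2 - 6.39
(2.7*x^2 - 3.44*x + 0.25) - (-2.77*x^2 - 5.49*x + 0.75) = 5.47*x^2 + 2.05*x - 0.5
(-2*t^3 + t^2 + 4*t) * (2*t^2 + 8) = -4*t^5 + 2*t^4 - 8*t^3 + 8*t^2 + 32*t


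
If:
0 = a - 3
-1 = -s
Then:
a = 3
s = 1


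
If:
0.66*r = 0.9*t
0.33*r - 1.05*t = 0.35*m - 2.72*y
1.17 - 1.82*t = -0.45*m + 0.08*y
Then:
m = 5.5109151047409*y - 0.773980154355017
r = 1.79813571213792*y + 0.615666031873309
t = 1.31863285556781*y + 0.45148842337376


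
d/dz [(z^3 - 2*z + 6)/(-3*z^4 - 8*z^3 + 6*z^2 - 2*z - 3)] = 3*(z^6 - 4*z^4 + 12*z^3 + 49*z^2 - 24*z + 6)/(9*z^8 + 48*z^7 + 28*z^6 - 84*z^5 + 86*z^4 + 24*z^3 - 32*z^2 + 12*z + 9)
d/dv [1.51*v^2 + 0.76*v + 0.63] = 3.02*v + 0.76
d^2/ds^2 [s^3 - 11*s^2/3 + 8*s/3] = 6*s - 22/3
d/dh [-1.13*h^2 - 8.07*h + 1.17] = -2.26*h - 8.07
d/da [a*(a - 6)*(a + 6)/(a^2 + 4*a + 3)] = (a^4 + 8*a^3 + 45*a^2 - 108)/(a^4 + 8*a^3 + 22*a^2 + 24*a + 9)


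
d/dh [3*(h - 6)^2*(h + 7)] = 3*(h - 6)*(3*h + 8)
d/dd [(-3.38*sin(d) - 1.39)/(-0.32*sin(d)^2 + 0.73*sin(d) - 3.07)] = (-1.0816*sin(d)^2 - 0.8896*sin(d) + 11.3913)*cos(d)/(0.1024*sin(d)^4 - 0.4672*sin(d)^3 + 2.4977*sin(d)^2 - 4.4822*sin(d) + 9.4249)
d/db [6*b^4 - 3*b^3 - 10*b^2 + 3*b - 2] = 24*b^3 - 9*b^2 - 20*b + 3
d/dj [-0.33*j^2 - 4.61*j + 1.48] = -0.66*j - 4.61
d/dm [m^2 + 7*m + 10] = 2*m + 7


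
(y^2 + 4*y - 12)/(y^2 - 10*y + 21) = (y^2 + 4*y - 12)/(y^2 - 10*y + 21)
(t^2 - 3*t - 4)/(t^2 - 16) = (t + 1)/(t + 4)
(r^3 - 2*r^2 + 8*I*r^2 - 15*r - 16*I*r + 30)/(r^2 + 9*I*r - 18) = (r^2 + r*(-2 + 5*I) - 10*I)/(r + 6*I)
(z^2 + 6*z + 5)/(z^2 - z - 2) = (z + 5)/(z - 2)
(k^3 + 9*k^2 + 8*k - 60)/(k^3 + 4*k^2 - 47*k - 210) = (k - 2)/(k - 7)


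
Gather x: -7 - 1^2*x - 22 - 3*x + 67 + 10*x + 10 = 6*x + 48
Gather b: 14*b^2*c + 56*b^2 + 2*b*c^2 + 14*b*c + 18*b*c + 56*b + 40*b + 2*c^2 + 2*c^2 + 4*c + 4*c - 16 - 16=b^2*(14*c + 56) + b*(2*c^2 + 32*c + 96) + 4*c^2 + 8*c - 32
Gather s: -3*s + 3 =3 - 3*s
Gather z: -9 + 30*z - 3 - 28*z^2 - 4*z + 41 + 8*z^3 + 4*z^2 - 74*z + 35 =8*z^3 - 24*z^2 - 48*z + 64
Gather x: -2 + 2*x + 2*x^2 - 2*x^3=-2*x^3 + 2*x^2 + 2*x - 2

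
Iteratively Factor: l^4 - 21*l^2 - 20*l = (l - 5)*(l^3 + 5*l^2 + 4*l) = l*(l - 5)*(l^2 + 5*l + 4) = l*(l - 5)*(l + 4)*(l + 1)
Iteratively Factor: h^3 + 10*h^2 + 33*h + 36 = (h + 3)*(h^2 + 7*h + 12) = (h + 3)*(h + 4)*(h + 3)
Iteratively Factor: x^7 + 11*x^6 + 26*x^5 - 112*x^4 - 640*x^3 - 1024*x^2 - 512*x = (x)*(x^6 + 11*x^5 + 26*x^4 - 112*x^3 - 640*x^2 - 1024*x - 512) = x*(x + 2)*(x^5 + 9*x^4 + 8*x^3 - 128*x^2 - 384*x - 256) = x*(x - 4)*(x + 2)*(x^4 + 13*x^3 + 60*x^2 + 112*x + 64) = x*(x - 4)*(x + 2)*(x + 4)*(x^3 + 9*x^2 + 24*x + 16) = x*(x - 4)*(x + 1)*(x + 2)*(x + 4)*(x^2 + 8*x + 16) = x*(x - 4)*(x + 1)*(x + 2)*(x + 4)^2*(x + 4)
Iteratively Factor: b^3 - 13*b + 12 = (b - 1)*(b^2 + b - 12) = (b - 3)*(b - 1)*(b + 4)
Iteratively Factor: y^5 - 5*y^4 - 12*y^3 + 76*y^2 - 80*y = (y + 4)*(y^4 - 9*y^3 + 24*y^2 - 20*y) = y*(y + 4)*(y^3 - 9*y^2 + 24*y - 20) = y*(y - 2)*(y + 4)*(y^2 - 7*y + 10) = y*(y - 2)^2*(y + 4)*(y - 5)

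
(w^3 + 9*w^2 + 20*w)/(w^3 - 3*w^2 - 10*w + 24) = w*(w^2 + 9*w + 20)/(w^3 - 3*w^2 - 10*w + 24)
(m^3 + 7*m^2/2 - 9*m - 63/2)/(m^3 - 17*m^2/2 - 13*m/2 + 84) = (2*m^2 + m - 21)/(2*m^2 - 23*m + 56)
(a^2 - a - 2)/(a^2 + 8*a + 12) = (a^2 - a - 2)/(a^2 + 8*a + 12)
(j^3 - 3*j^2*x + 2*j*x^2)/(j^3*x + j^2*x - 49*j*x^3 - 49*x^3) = j*(j^2 - 3*j*x + 2*x^2)/(x*(j^3 + j^2 - 49*j*x^2 - 49*x^2))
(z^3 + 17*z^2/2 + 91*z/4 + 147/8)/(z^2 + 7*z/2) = z + 5 + 21/(4*z)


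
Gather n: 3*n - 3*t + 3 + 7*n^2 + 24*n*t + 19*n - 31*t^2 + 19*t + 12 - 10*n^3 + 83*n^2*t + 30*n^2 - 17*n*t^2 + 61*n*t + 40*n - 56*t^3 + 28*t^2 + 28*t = -10*n^3 + n^2*(83*t + 37) + n*(-17*t^2 + 85*t + 62) - 56*t^3 - 3*t^2 + 44*t + 15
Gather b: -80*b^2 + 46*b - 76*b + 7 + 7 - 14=-80*b^2 - 30*b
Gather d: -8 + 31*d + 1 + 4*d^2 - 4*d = 4*d^2 + 27*d - 7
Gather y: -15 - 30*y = -30*y - 15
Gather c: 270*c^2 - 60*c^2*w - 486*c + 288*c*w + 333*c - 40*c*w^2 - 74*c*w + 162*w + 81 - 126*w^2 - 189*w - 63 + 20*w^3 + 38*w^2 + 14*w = c^2*(270 - 60*w) + c*(-40*w^2 + 214*w - 153) + 20*w^3 - 88*w^2 - 13*w + 18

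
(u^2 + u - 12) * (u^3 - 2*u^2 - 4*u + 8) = u^5 - u^4 - 18*u^3 + 28*u^2 + 56*u - 96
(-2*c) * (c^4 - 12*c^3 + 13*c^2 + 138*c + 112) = -2*c^5 + 24*c^4 - 26*c^3 - 276*c^2 - 224*c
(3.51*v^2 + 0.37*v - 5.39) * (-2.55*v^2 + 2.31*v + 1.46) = -8.9505*v^4 + 7.1646*v^3 + 19.7238*v^2 - 11.9107*v - 7.8694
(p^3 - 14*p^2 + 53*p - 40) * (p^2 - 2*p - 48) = p^5 - 16*p^4 + 33*p^3 + 526*p^2 - 2464*p + 1920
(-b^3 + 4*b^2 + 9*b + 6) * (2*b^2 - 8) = -2*b^5 + 8*b^4 + 26*b^3 - 20*b^2 - 72*b - 48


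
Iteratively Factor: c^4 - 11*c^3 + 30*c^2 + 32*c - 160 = (c - 4)*(c^3 - 7*c^2 + 2*c + 40) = (c - 4)^2*(c^2 - 3*c - 10) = (c - 5)*(c - 4)^2*(c + 2)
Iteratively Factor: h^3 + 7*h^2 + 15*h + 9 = (h + 3)*(h^2 + 4*h + 3) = (h + 1)*(h + 3)*(h + 3)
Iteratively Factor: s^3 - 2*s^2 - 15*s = (s + 3)*(s^2 - 5*s) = (s - 5)*(s + 3)*(s)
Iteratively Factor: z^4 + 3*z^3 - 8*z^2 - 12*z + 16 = (z - 1)*(z^3 + 4*z^2 - 4*z - 16) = (z - 1)*(z + 2)*(z^2 + 2*z - 8) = (z - 2)*(z - 1)*(z + 2)*(z + 4)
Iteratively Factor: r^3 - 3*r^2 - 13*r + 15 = (r + 3)*(r^2 - 6*r + 5) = (r - 5)*(r + 3)*(r - 1)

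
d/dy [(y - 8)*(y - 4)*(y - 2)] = 3*y^2 - 28*y + 56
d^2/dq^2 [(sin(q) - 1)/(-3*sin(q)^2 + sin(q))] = (9*sin(q)^2 - 33*sin(q) - 9 + 53/sin(q) - 18/sin(q)^2 + 2/sin(q)^3)/(3*sin(q) - 1)^3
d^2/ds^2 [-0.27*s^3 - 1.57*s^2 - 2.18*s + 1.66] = -1.62*s - 3.14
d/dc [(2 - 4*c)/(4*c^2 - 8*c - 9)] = 4*(4*c^2 - 4*c + 13)/(16*c^4 - 64*c^3 - 8*c^2 + 144*c + 81)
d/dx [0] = 0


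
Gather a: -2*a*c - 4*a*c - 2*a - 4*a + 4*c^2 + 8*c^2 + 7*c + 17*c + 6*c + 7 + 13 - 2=a*(-6*c - 6) + 12*c^2 + 30*c + 18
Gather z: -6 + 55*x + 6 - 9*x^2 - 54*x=-9*x^2 + x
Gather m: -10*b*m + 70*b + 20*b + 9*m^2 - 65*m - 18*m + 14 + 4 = 90*b + 9*m^2 + m*(-10*b - 83) + 18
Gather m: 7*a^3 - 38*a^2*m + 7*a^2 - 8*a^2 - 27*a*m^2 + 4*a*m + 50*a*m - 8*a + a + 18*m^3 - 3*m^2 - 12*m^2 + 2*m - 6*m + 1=7*a^3 - a^2 - 7*a + 18*m^3 + m^2*(-27*a - 15) + m*(-38*a^2 + 54*a - 4) + 1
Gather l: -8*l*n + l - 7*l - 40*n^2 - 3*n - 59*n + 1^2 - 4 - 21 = l*(-8*n - 6) - 40*n^2 - 62*n - 24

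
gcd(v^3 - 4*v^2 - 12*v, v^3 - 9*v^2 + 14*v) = v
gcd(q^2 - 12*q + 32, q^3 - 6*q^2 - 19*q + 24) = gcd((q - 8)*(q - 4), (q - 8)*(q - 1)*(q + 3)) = q - 8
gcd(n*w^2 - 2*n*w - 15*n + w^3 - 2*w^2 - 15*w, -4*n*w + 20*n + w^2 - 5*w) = w - 5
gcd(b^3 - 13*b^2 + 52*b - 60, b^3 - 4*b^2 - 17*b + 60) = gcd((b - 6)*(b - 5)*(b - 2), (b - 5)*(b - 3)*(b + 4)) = b - 5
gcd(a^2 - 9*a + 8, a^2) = 1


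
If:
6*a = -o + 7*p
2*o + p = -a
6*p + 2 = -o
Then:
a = -30/53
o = 26/53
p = -22/53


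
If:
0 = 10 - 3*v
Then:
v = 10/3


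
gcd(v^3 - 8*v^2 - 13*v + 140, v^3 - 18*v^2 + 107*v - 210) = v^2 - 12*v + 35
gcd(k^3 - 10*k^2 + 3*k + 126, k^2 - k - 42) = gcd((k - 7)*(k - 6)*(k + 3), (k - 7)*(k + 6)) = k - 7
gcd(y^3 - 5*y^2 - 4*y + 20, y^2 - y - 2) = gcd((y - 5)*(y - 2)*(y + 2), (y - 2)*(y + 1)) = y - 2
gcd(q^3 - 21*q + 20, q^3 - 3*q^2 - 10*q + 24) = q - 4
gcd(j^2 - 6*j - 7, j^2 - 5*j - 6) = j + 1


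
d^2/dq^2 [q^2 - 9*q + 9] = 2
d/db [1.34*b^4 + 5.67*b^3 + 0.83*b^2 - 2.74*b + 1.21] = 5.36*b^3 + 17.01*b^2 + 1.66*b - 2.74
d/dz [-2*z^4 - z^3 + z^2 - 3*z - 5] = -8*z^3 - 3*z^2 + 2*z - 3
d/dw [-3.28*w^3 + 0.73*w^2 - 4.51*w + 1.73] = -9.84*w^2 + 1.46*w - 4.51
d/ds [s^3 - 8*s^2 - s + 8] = 3*s^2 - 16*s - 1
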